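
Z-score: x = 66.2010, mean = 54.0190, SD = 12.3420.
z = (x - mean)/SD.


z = (66.2010 - 54.0190)/12.3420
= 12.1820/12.3420
= 0.9870

z = 0.9870


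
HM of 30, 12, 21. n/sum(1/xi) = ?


Sum of reciprocals = 1/30 + 1/12 + 1/21 = 0.164286
HM = 3/0.164286 = 18.2609

HM = 18.2609


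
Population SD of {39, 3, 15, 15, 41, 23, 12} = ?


Mean = 21.1429
Variance = 172.1224
SD = sqrt(172.1224) = 13.1195

SD = 13.1195


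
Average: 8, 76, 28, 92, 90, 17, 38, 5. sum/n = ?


Sum = 8 + 76 + 28 + 92 + 90 + 17 + 38 + 5 = 354
n = 8
Mean = 354/8 = 44.2500

Mean = 44.2500


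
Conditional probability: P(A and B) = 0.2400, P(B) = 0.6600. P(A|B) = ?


P(A|B) = 0.2400/0.6600 = 0.3636

P(A|B) = 0.3636


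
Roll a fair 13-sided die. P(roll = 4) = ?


Favorable outcomes (roll = 4): 1
Total outcomes = 13
P = 1/13 = 0.0769

P = 0.0769


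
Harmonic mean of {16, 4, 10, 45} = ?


Sum of reciprocals = 1/16 + 1/4 + 1/10 + 1/45 = 0.434722
HM = 4/0.434722 = 9.2013

HM = 9.2013


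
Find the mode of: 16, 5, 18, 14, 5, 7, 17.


Frequencies: 5:2, 7:1, 14:1, 16:1, 17:1, 18:1
Max frequency = 2
Mode = 5

Mode = 5


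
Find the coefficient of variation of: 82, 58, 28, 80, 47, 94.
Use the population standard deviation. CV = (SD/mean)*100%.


Mean = 64.8333
SD = 22.7187
CV = (22.7187/64.8333)*100 = 35.0417%

CV = 35.0417%


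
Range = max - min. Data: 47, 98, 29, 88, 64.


Max = 98, Min = 29
Range = 98 - 29 = 69

Range = 69


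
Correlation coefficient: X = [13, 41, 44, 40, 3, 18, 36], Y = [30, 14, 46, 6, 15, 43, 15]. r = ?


Mean X = 27.8571, Mean Y = 24.1429
SD X = 15.037368, SD Y = 14.475877
Cov = -17.265306
r = -17.265306/(15.037368*14.475877) = -0.0793

r = -0.0793


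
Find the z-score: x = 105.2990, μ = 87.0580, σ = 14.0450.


z = (105.2990 - 87.0580)/14.0450
= 18.2410/14.0450
= 1.2988

z = 1.2988


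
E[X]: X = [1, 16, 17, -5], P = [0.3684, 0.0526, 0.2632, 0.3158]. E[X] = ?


E[X] = 1*0.3684 + 16*0.0526 + 17*0.2632 - 5*0.3158
= 0.3684 + 0.8416 + 4.4744 - 1.5790
= 4.1054

E[X] = 4.1054


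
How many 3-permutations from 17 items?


P(17,3) = 17!/14!
= 355687428096000/87178291200
= 4080

P(17,3) = 4080


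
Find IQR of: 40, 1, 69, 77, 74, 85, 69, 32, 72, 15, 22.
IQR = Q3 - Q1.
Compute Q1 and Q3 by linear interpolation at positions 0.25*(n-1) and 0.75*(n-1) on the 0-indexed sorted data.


Sorted: 1, 15, 22, 32, 40, 69, 69, 72, 74, 77, 85
Q1 (25th %ile) = 27.0000
Q3 (75th %ile) = 73.0000
IQR = 73.0000 - 27.0000 = 46.0000

IQR = 46.0000


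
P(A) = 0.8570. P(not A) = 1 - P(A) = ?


P(not A) = 1 - 0.8570 = 0.1430

P(not A) = 0.1430


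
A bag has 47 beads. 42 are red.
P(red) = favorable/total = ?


P = 42/47 = 0.8936

P = 0.8936


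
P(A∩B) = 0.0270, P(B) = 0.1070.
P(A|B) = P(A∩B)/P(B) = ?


P(A|B) = 0.0270/0.1070 = 0.2523

P(A|B) = 0.2523


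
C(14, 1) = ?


C(14,1) = 14!/(1! × 13!)
= 87178291200/(1 × 6227020800)
= 14

C(14,1) = 14


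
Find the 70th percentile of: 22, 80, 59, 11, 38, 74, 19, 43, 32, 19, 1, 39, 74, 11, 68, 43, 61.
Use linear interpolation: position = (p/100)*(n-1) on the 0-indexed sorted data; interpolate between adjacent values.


Sorted: 1, 11, 11, 19, 19, 22, 32, 38, 39, 43, 43, 59, 61, 68, 74, 74, 80
n = 17
Index = 70/100 * 16 = 11.2000
Lower = data[11] = 59, Upper = data[12] = 61
P70 = 59 + 0.2000*(2) = 59.4000

P70 = 59.4000


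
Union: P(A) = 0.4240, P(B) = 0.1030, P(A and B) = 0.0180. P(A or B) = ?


P(A∪B) = 0.4240 + 0.1030 - 0.0180
= 0.5270 - 0.0180
= 0.5090

P(A∪B) = 0.5090


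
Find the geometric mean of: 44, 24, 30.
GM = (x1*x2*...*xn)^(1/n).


Product = 44 × 24 × 30 = 31680
GM = 31680^(1/3) = 31.6418

GM = 31.6418


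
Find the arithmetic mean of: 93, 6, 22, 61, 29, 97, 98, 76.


Sum = 93 + 6 + 22 + 61 + 29 + 97 + 98 + 76 = 482
n = 8
Mean = 482/8 = 60.2500

Mean = 60.2500


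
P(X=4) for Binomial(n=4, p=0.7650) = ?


C(4,4) = 1
p^4 = 0.342488
(1-p)^0 = 1.000000
P = 1 * 0.342488 * 1.000000 = 0.3425

P(X=4) = 0.3425


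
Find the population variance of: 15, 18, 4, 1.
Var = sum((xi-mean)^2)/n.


Mean = 9.5000
Squared deviations: 30.2500, 72.2500, 30.2500, 72.2500
Sum = 205.0000
Variance = 205.0000/4 = 51.2500

Variance = 51.2500


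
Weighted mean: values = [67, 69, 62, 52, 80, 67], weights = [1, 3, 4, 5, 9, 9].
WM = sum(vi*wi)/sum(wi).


Numerator = 67*1 + 69*3 + 62*4 + 52*5 + 80*9 + 67*9 = 2105
Denominator = 1 + 3 + 4 + 5 + 9 + 9 = 31
WM = 2105/31 = 67.9032

WM = 67.9032


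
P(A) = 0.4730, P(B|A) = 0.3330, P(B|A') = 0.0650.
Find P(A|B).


P(B) = P(B|A)*P(A) + P(B|A')*P(A')
= 0.3330*0.4730 + 0.0650*0.5270
= 0.157509 + 0.034255 = 0.191764
P(A|B) = 0.157509/0.191764 = 0.8214

P(A|B) = 0.8214


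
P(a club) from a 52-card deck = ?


13 clubs in 52 cards
P = 13/52 = 0.2500

P = 0.2500


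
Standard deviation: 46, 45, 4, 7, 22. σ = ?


Mean = 24.8000
Variance = 322.9600
SD = sqrt(322.9600) = 17.9711

SD = 17.9711


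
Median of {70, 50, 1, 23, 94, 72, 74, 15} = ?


Sorted: 1, 15, 23, 50, 70, 72, 74, 94
n = 8 (even)
Middle values: 50 and 70
Median = (50+70)/2 = 60.0000

Median = 60.0000


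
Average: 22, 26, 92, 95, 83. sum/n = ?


Sum = 22 + 26 + 92 + 95 + 83 = 318
n = 5
Mean = 318/5 = 63.6000

Mean = 63.6000


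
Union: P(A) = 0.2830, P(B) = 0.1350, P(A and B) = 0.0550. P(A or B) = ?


P(A∪B) = 0.2830 + 0.1350 - 0.0550
= 0.4180 - 0.0550
= 0.3630

P(A∪B) = 0.3630


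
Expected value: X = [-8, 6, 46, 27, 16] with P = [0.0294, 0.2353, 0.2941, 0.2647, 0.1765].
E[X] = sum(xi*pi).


E[X] = -8*0.0294 + 6*0.2353 + 46*0.2941 + 27*0.2647 + 16*0.1765
= -0.2352 + 1.4118 + 13.5286 + 7.1469 + 2.8240
= 24.6761

E[X] = 24.6761


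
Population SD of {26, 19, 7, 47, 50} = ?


Mean = 29.8000
Variance = 270.9600
SD = sqrt(270.9600) = 16.4609

SD = 16.4609


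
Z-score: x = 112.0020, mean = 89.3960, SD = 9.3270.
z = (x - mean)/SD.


z = (112.0020 - 89.3960)/9.3270
= 22.6060/9.3270
= 2.4237

z = 2.4237


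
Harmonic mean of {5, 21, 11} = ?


Sum of reciprocals = 1/5 + 1/21 + 1/11 = 0.338528
HM = 3/0.338528 = 8.8619

HM = 8.8619


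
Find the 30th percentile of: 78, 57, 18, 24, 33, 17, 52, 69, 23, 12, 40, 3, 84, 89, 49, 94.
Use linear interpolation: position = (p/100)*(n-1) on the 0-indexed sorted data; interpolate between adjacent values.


Sorted: 3, 12, 17, 18, 23, 24, 33, 40, 49, 52, 57, 69, 78, 84, 89, 94
n = 16
Index = 30/100 * 15 = 4.5000
Lower = data[4] = 23, Upper = data[5] = 24
P30 = 23 + 0.5000*(1) = 23.5000

P30 = 23.5000


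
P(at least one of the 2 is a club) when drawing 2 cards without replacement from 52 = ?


P(at least one) = 1 - P(none)
P(none) = (39/52) × (38/51) = 0.558824
P(at least one) = 1 - 0.558824 = 0.4412

P = 0.4412


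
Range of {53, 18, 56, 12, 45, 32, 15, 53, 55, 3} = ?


Max = 56, Min = 3
Range = 56 - 3 = 53

Range = 53


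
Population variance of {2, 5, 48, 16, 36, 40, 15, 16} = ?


Mean = 22.2500
Squared deviations: 410.0625, 297.5625, 663.0625, 39.0625, 189.0625, 315.0625, 52.5625, 39.0625
Sum = 2005.5000
Variance = 2005.5000/8 = 250.6875

Variance = 250.6875


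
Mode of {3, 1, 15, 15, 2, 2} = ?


Frequencies: 1:1, 2:2, 3:1, 15:2
Max frequency = 2
Mode = 2, 15

Mode = 2, 15


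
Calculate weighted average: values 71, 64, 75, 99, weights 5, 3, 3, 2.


Numerator = 71*5 + 64*3 + 75*3 + 99*2 = 970
Denominator = 5 + 3 + 3 + 2 = 13
WM = 970/13 = 74.6154

WM = 74.6154


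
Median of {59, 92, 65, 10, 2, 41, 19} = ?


Sorted: 2, 10, 19, 41, 59, 65, 92
n = 7 (odd)
Middle value = 41

Median = 41


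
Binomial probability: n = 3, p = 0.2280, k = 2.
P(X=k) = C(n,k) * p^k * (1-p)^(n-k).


C(3,2) = 3
p^2 = 0.051984
(1-p)^1 = 0.772000
P = 3 * 0.051984 * 0.772000 = 0.1204

P(X=2) = 0.1204


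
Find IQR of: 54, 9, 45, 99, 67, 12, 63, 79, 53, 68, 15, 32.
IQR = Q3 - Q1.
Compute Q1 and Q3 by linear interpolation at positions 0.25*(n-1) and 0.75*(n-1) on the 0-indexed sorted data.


Sorted: 9, 12, 15, 32, 45, 53, 54, 63, 67, 68, 79, 99
Q1 (25th %ile) = 27.7500
Q3 (75th %ile) = 67.2500
IQR = 67.2500 - 27.7500 = 39.5000

IQR = 39.5000


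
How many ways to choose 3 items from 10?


C(10,3) = 10!/(3! × 7!)
= 3628800/(6 × 5040)
= 120

C(10,3) = 120


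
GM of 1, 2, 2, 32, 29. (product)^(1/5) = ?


Product = 1 × 2 × 2 × 32 × 29 = 3712
GM = 3712^(1/5) = 5.1751

GM = 5.1751


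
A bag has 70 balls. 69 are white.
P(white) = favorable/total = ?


P = 69/70 = 0.9857

P = 0.9857


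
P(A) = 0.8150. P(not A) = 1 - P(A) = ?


P(not A) = 1 - 0.8150 = 0.1850

P(not A) = 0.1850


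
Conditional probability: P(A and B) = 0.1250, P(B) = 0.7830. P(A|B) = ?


P(A|B) = 0.1250/0.7830 = 0.1596

P(A|B) = 0.1596


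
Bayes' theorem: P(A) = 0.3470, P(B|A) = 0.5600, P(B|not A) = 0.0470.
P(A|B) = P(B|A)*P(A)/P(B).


P(B) = P(B|A)*P(A) + P(B|A')*P(A')
= 0.5600*0.3470 + 0.0470*0.6530
= 0.194320 + 0.030691 = 0.225011
P(A|B) = 0.194320/0.225011 = 0.8636

P(A|B) = 0.8636


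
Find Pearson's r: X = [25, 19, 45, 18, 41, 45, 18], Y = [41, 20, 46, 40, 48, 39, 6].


Mean X = 30.1429, Mean Y = 34.2857
SD X = 11.981278, SD Y = 14.289999
Cov = 113.102041
r = 113.102041/(11.981278*14.289999) = 0.6606

r = 0.6606


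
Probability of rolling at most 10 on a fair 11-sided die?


Favorable outcomes (roll ≤ 10): 10
Total outcomes = 11
P = 10/11 = 0.9091

P = 0.9091


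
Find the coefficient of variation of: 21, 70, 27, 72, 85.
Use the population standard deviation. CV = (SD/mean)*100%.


Mean = 55.0000
SD = 25.8998
CV = (25.8998/55.0000)*100 = 47.0906%

CV = 47.0906%


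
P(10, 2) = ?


P(10,2) = 10!/8!
= 3628800/40320
= 90

P(10,2) = 90


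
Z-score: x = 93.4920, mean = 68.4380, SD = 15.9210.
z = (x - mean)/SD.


z = (93.4920 - 68.4380)/15.9210
= 25.0540/15.9210
= 1.5736

z = 1.5736


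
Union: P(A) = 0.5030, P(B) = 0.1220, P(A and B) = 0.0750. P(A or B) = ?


P(A∪B) = 0.5030 + 0.1220 - 0.0750
= 0.6250 - 0.0750
= 0.5500

P(A∪B) = 0.5500


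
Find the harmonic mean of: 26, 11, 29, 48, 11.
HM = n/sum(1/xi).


Sum of reciprocals = 1/26 + 1/11 + 1/29 + 1/48 + 1/11 = 0.275596
HM = 5/0.275596 = 18.1425

HM = 18.1425


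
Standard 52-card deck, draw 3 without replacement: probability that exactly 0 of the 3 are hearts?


Hypergeometric: P(X=0) = C(13,0)·C(39,3) / C(52,3)
= 1 × 9139 / 22100
= 9139/22100 = 0.4135

P = 0.4135


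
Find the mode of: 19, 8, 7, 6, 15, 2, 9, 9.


Frequencies: 2:1, 6:1, 7:1, 8:1, 9:2, 15:1, 19:1
Max frequency = 2
Mode = 9

Mode = 9


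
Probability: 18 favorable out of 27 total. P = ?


P = 18/27 = 0.6667

P = 0.6667


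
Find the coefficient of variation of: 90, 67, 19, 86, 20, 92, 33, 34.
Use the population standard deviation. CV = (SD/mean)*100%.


Mean = 55.1250
SD = 29.8849
CV = (29.8849/55.1250)*100 = 54.2130%

CV = 54.2130%


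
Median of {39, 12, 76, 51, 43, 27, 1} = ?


Sorted: 1, 12, 27, 39, 43, 51, 76
n = 7 (odd)
Middle value = 39

Median = 39


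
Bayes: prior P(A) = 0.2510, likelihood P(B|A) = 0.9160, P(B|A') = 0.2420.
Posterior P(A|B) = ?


P(B) = P(B|A)*P(A) + P(B|A')*P(A')
= 0.9160*0.2510 + 0.2420*0.7490
= 0.229916 + 0.181258 = 0.411174
P(A|B) = 0.229916/0.411174 = 0.5592

P(A|B) = 0.5592


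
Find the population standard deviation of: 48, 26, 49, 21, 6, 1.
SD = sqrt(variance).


Mean = 25.1667
Variance = 343.1389
SD = sqrt(343.1389) = 18.5240

SD = 18.5240


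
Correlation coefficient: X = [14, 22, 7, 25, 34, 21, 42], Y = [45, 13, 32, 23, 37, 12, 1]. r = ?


Mean X = 23.5714, Mean Y = 23.2857
SD X = 10.860902, SD Y = 14.468826
Cov = -82.163265
r = -82.163265/(10.860902*14.468826) = -0.5229

r = -0.5229


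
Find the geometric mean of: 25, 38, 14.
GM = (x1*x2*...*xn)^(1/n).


Product = 25 × 38 × 14 = 13300
GM = 13300^(1/3) = 23.6928

GM = 23.6928


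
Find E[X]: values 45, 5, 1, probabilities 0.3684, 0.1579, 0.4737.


E[X] = 45*0.3684 + 5*0.1579 + 1*0.4737
= 16.5780 + 0.7895 + 0.4737
= 17.8412

E[X] = 17.8412


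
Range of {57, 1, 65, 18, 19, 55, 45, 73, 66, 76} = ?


Max = 76, Min = 1
Range = 76 - 1 = 75

Range = 75


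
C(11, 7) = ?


C(11,7) = 11!/(7! × 4!)
= 39916800/(5040 × 24)
= 330

C(11,7) = 330


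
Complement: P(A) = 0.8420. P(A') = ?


P(not A) = 1 - 0.8420 = 0.1580

P(not A) = 0.1580


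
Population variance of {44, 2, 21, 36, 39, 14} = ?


Mean = 26.0000
Squared deviations: 324.0000, 576.0000, 25.0000, 100.0000, 169.0000, 144.0000
Sum = 1338.0000
Variance = 1338.0000/6 = 223.0000

Variance = 223.0000


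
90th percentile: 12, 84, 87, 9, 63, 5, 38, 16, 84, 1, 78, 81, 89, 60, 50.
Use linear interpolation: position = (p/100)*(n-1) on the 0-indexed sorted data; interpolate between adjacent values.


Sorted: 1, 5, 9, 12, 16, 38, 50, 60, 63, 78, 81, 84, 84, 87, 89
n = 15
Index = 90/100 * 14 = 12.6000
Lower = data[12] = 84, Upper = data[13] = 87
P90 = 84 + 0.6000*(3) = 85.8000

P90 = 85.8000


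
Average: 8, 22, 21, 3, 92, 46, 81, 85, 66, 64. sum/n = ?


Sum = 8 + 22 + 21 + 3 + 92 + 46 + 81 + 85 + 66 + 64 = 488
n = 10
Mean = 488/10 = 48.8000

Mean = 48.8000


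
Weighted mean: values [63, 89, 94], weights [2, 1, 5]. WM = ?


Numerator = 63*2 + 89*1 + 94*5 = 685
Denominator = 2 + 1 + 5 = 8
WM = 685/8 = 85.6250

WM = 85.6250


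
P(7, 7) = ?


P(7,7) = 7!/0!
= 5040/1
= 5040

P(7,7) = 5040


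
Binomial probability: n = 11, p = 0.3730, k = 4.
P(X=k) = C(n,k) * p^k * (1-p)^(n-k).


C(11,4) = 330
p^4 = 0.019357
(1-p)^7 = 0.038095
P = 330 * 0.019357 * 0.038095 = 0.2433

P(X=4) = 0.2433


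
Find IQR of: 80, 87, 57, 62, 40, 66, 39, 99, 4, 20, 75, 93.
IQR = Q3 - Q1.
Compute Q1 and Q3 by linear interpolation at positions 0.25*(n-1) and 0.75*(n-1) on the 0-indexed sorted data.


Sorted: 4, 20, 39, 40, 57, 62, 66, 75, 80, 87, 93, 99
Q1 (25th %ile) = 39.7500
Q3 (75th %ile) = 81.7500
IQR = 81.7500 - 39.7500 = 42.0000

IQR = 42.0000


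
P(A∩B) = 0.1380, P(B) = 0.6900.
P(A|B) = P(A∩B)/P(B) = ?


P(A|B) = 0.1380/0.6900 = 0.2000

P(A|B) = 0.2000


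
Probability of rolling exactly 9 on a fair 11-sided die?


Favorable outcomes (roll = 9): 1
Total outcomes = 11
P = 1/11 = 0.0909

P = 0.0909


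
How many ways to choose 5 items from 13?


C(13,5) = 13!/(5! × 8!)
= 6227020800/(120 × 40320)
= 1287

C(13,5) = 1287


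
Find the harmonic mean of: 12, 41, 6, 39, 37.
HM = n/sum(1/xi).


Sum of reciprocals = 1/12 + 1/41 + 1/6 + 1/39 + 1/37 = 0.327058
HM = 5/0.327058 = 15.2878

HM = 15.2878


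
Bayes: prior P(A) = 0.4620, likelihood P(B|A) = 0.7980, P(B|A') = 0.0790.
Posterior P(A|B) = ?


P(B) = P(B|A)*P(A) + P(B|A')*P(A')
= 0.7980*0.4620 + 0.0790*0.5380
= 0.368676 + 0.042502 = 0.411178
P(A|B) = 0.368676/0.411178 = 0.8966

P(A|B) = 0.8966


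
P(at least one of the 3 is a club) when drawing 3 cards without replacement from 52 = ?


P(at least one) = 1 - P(none)
P(none) = (39/52) × (38/51) × (37/50) = 0.413529
P(at least one) = 1 - 0.413529 = 0.5865

P = 0.5865


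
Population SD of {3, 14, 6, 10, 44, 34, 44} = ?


Mean = 22.1429
Variance = 276.6939
SD = sqrt(276.6939) = 16.6341

SD = 16.6341


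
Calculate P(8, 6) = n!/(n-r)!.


P(8,6) = 8!/2!
= 40320/2
= 20160

P(8,6) = 20160


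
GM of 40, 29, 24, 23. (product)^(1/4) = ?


Product = 40 × 29 × 24 × 23 = 640320
GM = 640320^(1/4) = 28.2878

GM = 28.2878


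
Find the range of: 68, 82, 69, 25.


Max = 82, Min = 25
Range = 82 - 25 = 57

Range = 57


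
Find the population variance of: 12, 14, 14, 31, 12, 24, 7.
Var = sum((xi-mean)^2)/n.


Mean = 16.2857
Squared deviations: 18.3673, 5.2245, 5.2245, 216.5102, 18.3673, 59.5102, 86.2245
Sum = 409.4286
Variance = 409.4286/7 = 58.4898

Variance = 58.4898


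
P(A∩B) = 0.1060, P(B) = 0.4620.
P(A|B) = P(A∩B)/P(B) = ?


P(A|B) = 0.1060/0.4620 = 0.2294

P(A|B) = 0.2294


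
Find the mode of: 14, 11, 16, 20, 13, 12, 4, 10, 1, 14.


Frequencies: 1:1, 4:1, 10:1, 11:1, 12:1, 13:1, 14:2, 16:1, 20:1
Max frequency = 2
Mode = 14

Mode = 14


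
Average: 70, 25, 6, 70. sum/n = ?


Sum = 70 + 25 + 6 + 70 = 171
n = 4
Mean = 171/4 = 42.7500

Mean = 42.7500


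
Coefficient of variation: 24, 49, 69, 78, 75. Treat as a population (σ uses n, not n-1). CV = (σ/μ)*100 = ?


Mean = 59.0000
SD = 20.2089
CV = (20.2089/59.0000)*100 = 34.2524%

CV = 34.2524%


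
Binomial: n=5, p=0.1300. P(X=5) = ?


C(5,5) = 1
p^5 = 3.712930e-05
(1-p)^0 = 1.000000
P = 1 * 3.712930e-05 * 1.000000 = 3.7129e-05

P(X=5) = 3.7129e-05


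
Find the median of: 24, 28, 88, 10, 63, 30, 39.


Sorted: 10, 24, 28, 30, 39, 63, 88
n = 7 (odd)
Middle value = 30

Median = 30


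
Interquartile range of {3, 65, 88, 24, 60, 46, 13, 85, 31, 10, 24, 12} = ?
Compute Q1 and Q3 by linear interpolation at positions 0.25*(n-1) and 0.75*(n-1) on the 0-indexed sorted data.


Sorted: 3, 10, 12, 13, 24, 24, 31, 46, 60, 65, 85, 88
Q1 (25th %ile) = 12.7500
Q3 (75th %ile) = 61.2500
IQR = 61.2500 - 12.7500 = 48.5000

IQR = 48.5000


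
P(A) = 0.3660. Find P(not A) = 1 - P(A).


P(not A) = 1 - 0.3660 = 0.6340

P(not A) = 0.6340


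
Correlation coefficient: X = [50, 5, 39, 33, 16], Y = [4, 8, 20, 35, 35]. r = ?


Mean X = 28.6000, Mean Y = 20.4000
SD X = 16.131956, SD Y = 13.032268
Cov = -36.440000
r = -36.440000/(16.131956*13.032268) = -0.1733

r = -0.1733


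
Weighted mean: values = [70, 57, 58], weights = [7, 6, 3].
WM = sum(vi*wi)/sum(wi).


Numerator = 70*7 + 57*6 + 58*3 = 1006
Denominator = 7 + 6 + 3 = 16
WM = 1006/16 = 62.8750

WM = 62.8750


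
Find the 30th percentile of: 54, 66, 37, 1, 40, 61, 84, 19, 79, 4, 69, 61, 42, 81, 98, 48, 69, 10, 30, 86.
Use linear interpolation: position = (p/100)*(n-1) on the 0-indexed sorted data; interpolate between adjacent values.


Sorted: 1, 4, 10, 19, 30, 37, 40, 42, 48, 54, 61, 61, 66, 69, 69, 79, 81, 84, 86, 98
n = 20
Index = 30/100 * 19 = 5.7000
Lower = data[5] = 37, Upper = data[6] = 40
P30 = 37 + 0.7000*(3) = 39.1000

P30 = 39.1000


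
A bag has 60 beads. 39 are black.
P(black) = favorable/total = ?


P = 39/60 = 0.6500

P = 0.6500


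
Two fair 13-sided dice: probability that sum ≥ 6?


Total outcomes = 13×13 = 169
Favorable (sum ≥ 6): 159
P = 159/169 = 0.9408

P = 0.9408


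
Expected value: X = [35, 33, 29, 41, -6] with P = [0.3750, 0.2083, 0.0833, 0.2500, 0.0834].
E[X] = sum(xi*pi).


E[X] = 35*0.3750 + 33*0.2083 + 29*0.0833 + 41*0.2500 - 6*0.0834
= 13.1250 + 6.8739 + 2.4157 + 10.2500 - 0.5004
= 32.1642

E[X] = 32.1642


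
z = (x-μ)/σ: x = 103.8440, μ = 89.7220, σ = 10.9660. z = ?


z = (103.8440 - 89.7220)/10.9660
= 14.1220/10.9660
= 1.2878

z = 1.2878


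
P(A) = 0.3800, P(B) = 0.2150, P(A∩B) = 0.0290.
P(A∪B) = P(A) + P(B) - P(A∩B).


P(A∪B) = 0.3800 + 0.2150 - 0.0290
= 0.5950 - 0.0290
= 0.5660

P(A∪B) = 0.5660


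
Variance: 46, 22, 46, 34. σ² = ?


Mean = 37.0000
Squared deviations: 81.0000, 225.0000, 81.0000, 9.0000
Sum = 396.0000
Variance = 396.0000/4 = 99.0000

Variance = 99.0000


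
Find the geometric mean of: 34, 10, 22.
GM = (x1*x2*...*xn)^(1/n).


Product = 34 × 10 × 22 = 7480
GM = 7480^(1/3) = 19.5569

GM = 19.5569


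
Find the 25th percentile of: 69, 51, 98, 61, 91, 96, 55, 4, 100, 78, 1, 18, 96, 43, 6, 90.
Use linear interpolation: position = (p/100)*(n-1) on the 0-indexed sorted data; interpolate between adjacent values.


Sorted: 1, 4, 6, 18, 43, 51, 55, 61, 69, 78, 90, 91, 96, 96, 98, 100
n = 16
Index = 25/100 * 15 = 3.7500
Lower = data[3] = 18, Upper = data[4] = 43
P25 = 18 + 0.7500*(25) = 36.7500

P25 = 36.7500


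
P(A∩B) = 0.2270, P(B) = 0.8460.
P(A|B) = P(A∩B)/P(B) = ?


P(A|B) = 0.2270/0.8460 = 0.2683

P(A|B) = 0.2683


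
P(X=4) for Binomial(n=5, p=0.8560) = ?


C(5,4) = 5
p^4 = 0.536902
(1-p)^1 = 0.144000
P = 5 * 0.536902 * 0.144000 = 0.3866

P(X=4) = 0.3866


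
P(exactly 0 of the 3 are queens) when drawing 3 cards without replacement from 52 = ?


Hypergeometric: P(X=0) = C(4,0)·C(48,3) / C(52,3)
= 1 × 17296 / 22100
= 17296/22100 = 0.7826

P = 0.7826


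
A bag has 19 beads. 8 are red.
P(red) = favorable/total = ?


P = 8/19 = 0.4211

P = 0.4211


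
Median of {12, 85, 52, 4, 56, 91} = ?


Sorted: 4, 12, 52, 56, 85, 91
n = 6 (even)
Middle values: 52 and 56
Median = (52+56)/2 = 54.0000

Median = 54.0000


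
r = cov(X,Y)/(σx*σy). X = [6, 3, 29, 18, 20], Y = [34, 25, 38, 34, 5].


Mean X = 15.2000, Mean Y = 27.2000
SD X = 9.537295, SD Y = 11.889491
Cov = 5.160000
r = 5.160000/(9.537295*11.889491) = 0.0455

r = 0.0455


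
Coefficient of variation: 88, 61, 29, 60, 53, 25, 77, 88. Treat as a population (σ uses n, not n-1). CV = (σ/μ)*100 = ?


Mean = 60.1250
SD = 22.6188
CV = (22.6188/60.1250)*100 = 37.6196%

CV = 37.6196%


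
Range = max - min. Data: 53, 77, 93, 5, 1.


Max = 93, Min = 1
Range = 93 - 1 = 92

Range = 92


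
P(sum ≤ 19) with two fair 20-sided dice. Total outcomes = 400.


Total outcomes = 20×20 = 400
Favorable (sum ≤ 19): 171
P = 171/400 = 0.4275

P = 0.4275


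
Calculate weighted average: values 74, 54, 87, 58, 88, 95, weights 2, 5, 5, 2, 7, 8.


Numerator = 74*2 + 54*5 + 87*5 + 58*2 + 88*7 + 95*8 = 2345
Denominator = 2 + 5 + 5 + 2 + 7 + 8 = 29
WM = 2345/29 = 80.8621

WM = 80.8621


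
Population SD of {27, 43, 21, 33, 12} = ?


Mean = 27.2000
Variance = 110.5600
SD = sqrt(110.5600) = 10.5148

SD = 10.5148


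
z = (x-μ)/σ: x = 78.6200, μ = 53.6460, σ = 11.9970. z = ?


z = (78.6200 - 53.6460)/11.9970
= 24.9740/11.9970
= 2.0817

z = 2.0817


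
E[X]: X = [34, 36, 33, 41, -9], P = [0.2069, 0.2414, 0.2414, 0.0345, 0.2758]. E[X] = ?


E[X] = 34*0.2069 + 36*0.2414 + 33*0.2414 + 41*0.0345 - 9*0.2758
= 7.0346 + 8.6904 + 7.9662 + 1.4145 - 2.4822
= 22.6235

E[X] = 22.6235


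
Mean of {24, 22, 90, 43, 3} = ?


Sum = 24 + 22 + 90 + 43 + 3 = 182
n = 5
Mean = 182/5 = 36.4000

Mean = 36.4000


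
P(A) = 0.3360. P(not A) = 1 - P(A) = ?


P(not A) = 1 - 0.3360 = 0.6640

P(not A) = 0.6640


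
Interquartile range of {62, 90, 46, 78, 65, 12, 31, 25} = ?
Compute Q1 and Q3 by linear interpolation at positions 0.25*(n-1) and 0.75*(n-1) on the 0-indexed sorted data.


Sorted: 12, 25, 31, 46, 62, 65, 78, 90
Q1 (25th %ile) = 29.5000
Q3 (75th %ile) = 68.2500
IQR = 68.2500 - 29.5000 = 38.7500

IQR = 38.7500


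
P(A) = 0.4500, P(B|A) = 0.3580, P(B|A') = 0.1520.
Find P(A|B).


P(B) = P(B|A)*P(A) + P(B|A')*P(A')
= 0.3580*0.4500 + 0.1520*0.5500
= 0.161100 + 0.083600 = 0.244700
P(A|B) = 0.161100/0.244700 = 0.6584

P(A|B) = 0.6584


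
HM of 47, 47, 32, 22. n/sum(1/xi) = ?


Sum of reciprocals = 1/47 + 1/47 + 1/32 + 1/22 = 0.119258
HM = 4/0.119258 = 33.5408

HM = 33.5408


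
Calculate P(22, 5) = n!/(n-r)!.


P(22,5) = 22!/17!
= 1124000727777607680000/355687428096000
= 3160080

P(22,5) = 3160080


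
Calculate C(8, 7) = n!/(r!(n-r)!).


C(8,7) = 8!/(7! × 1!)
= 40320/(5040 × 1)
= 8

C(8,7) = 8


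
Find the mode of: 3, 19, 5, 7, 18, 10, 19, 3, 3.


Frequencies: 3:3, 5:1, 7:1, 10:1, 18:1, 19:2
Max frequency = 3
Mode = 3

Mode = 3


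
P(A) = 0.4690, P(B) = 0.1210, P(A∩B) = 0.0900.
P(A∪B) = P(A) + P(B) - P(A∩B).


P(A∪B) = 0.4690 + 0.1210 - 0.0900
= 0.5900 - 0.0900
= 0.5000

P(A∪B) = 0.5000


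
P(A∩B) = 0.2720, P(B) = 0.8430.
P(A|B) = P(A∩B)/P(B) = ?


P(A|B) = 0.2720/0.8430 = 0.3227

P(A|B) = 0.3227


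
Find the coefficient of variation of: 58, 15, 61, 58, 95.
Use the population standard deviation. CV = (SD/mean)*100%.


Mean = 57.4000
SD = 25.3976
CV = (25.3976/57.4000)*100 = 44.2468%

CV = 44.2468%


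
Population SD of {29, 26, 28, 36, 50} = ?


Mean = 33.8000
Variance = 76.9600
SD = sqrt(76.9600) = 8.7727

SD = 8.7727


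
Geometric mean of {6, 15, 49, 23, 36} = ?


Product = 6 × 15 × 49 × 23 × 36 = 3651480
GM = 3651480^(1/5) = 20.5350

GM = 20.5350


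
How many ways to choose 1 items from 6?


C(6,1) = 6!/(1! × 5!)
= 720/(1 × 120)
= 6

C(6,1) = 6


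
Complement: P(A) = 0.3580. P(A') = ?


P(not A) = 1 - 0.3580 = 0.6420

P(not A) = 0.6420


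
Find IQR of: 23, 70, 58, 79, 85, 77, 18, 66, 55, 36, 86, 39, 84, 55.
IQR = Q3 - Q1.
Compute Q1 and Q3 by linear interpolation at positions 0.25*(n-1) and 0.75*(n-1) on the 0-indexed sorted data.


Sorted: 18, 23, 36, 39, 55, 55, 58, 66, 70, 77, 79, 84, 85, 86
Q1 (25th %ile) = 43.0000
Q3 (75th %ile) = 78.5000
IQR = 78.5000 - 43.0000 = 35.5000

IQR = 35.5000


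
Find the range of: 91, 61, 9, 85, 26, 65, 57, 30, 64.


Max = 91, Min = 9
Range = 91 - 9 = 82

Range = 82


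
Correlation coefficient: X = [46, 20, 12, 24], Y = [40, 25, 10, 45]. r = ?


Mean X = 25.5000, Mean Y = 30.0000
SD X = 12.599603, SD Y = 13.693064
Cov = 120.000000
r = 120.000000/(12.599603*13.693064) = 0.6955

r = 0.6955


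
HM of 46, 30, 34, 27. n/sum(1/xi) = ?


Sum of reciprocals = 1/46 + 1/30 + 1/34 + 1/27 = 0.121521
HM = 4/0.121521 = 32.9160

HM = 32.9160


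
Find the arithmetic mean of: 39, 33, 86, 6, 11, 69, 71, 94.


Sum = 39 + 33 + 86 + 6 + 11 + 69 + 71 + 94 = 409
n = 8
Mean = 409/8 = 51.1250

Mean = 51.1250


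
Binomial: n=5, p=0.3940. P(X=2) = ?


C(5,2) = 10
p^2 = 0.155236
(1-p)^3 = 0.222545
P = 10 * 0.155236 * 0.222545 = 0.3455

P(X=2) = 0.3455


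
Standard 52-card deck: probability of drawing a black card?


26 black cards in 52 cards
P = 26/52 = 0.5000

P = 0.5000


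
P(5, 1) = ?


P(5,1) = 5!/4!
= 120/24
= 5

P(5,1) = 5


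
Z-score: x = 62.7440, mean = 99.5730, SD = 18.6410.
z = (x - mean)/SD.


z = (62.7440 - 99.5730)/18.6410
= -36.8290/18.6410
= -1.9757

z = -1.9757


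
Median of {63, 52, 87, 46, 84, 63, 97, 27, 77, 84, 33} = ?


Sorted: 27, 33, 46, 52, 63, 63, 77, 84, 84, 87, 97
n = 11 (odd)
Middle value = 63

Median = 63


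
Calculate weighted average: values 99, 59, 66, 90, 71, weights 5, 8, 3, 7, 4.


Numerator = 99*5 + 59*8 + 66*3 + 90*7 + 71*4 = 2079
Denominator = 5 + 8 + 3 + 7 + 4 = 27
WM = 2079/27 = 77.0000

WM = 77.0000


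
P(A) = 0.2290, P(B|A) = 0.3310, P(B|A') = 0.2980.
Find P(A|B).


P(B) = P(B|A)*P(A) + P(B|A')*P(A')
= 0.3310*0.2290 + 0.2980*0.7710
= 0.075799 + 0.229758 = 0.305557
P(A|B) = 0.075799/0.305557 = 0.2481

P(A|B) = 0.2481


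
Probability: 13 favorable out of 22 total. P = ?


P = 13/22 = 0.5909

P = 0.5909


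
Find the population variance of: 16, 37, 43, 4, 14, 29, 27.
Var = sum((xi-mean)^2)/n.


Mean = 24.2857
Squared deviations: 68.6531, 161.6531, 350.2245, 411.5102, 105.7959, 22.2245, 7.3673
Sum = 1127.4286
Variance = 1127.4286/7 = 161.0612

Variance = 161.0612


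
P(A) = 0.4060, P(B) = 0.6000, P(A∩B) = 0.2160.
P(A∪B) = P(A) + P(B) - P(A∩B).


P(A∪B) = 0.4060 + 0.6000 - 0.2160
= 1.0060 - 0.2160
= 0.7900

P(A∪B) = 0.7900


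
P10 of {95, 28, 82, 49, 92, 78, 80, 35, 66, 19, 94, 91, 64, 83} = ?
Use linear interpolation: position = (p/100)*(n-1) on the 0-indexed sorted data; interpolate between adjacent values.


Sorted: 19, 28, 35, 49, 64, 66, 78, 80, 82, 83, 91, 92, 94, 95
n = 14
Index = 10/100 * 13 = 1.3000
Lower = data[1] = 28, Upper = data[2] = 35
P10 = 28 + 0.3000*(7) = 30.1000

P10 = 30.1000


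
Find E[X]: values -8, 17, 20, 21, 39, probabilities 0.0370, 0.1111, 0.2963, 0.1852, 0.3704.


E[X] = -8*0.0370 + 17*0.1111 + 20*0.2963 + 21*0.1852 + 39*0.3704
= -0.2960 + 1.8887 + 5.9260 + 3.8892 + 14.4456
= 25.8535

E[X] = 25.8535


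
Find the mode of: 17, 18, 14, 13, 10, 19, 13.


Frequencies: 10:1, 13:2, 14:1, 17:1, 18:1, 19:1
Max frequency = 2
Mode = 13

Mode = 13


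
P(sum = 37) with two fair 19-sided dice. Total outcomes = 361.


Total outcomes = 19×19 = 361
Favorable (sum = 37): 2
P = 2/361 = 0.0055

P = 0.0055


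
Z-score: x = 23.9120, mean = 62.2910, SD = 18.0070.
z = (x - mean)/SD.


z = (23.9120 - 62.2910)/18.0070
= -38.3790/18.0070
= -2.1313

z = -2.1313


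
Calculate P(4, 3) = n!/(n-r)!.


P(4,3) = 4!/1!
= 24/1
= 24

P(4,3) = 24


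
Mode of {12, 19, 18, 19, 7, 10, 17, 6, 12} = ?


Frequencies: 6:1, 7:1, 10:1, 12:2, 17:1, 18:1, 19:2
Max frequency = 2
Mode = 12, 19

Mode = 12, 19


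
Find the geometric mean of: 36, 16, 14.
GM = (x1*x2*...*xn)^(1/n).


Product = 36 × 16 × 14 = 8064
GM = 8064^(1/3) = 20.0532

GM = 20.0532


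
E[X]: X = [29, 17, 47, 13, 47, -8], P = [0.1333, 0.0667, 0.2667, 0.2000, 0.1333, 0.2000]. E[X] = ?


E[X] = 29*0.1333 + 17*0.0667 + 47*0.2667 + 13*0.2000 + 47*0.1333 - 8*0.2000
= 3.8657 + 1.1339 + 12.5349 + 2.6000 + 6.2651 - 1.6000
= 24.7996

E[X] = 24.7996


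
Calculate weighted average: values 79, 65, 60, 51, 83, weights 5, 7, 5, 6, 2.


Numerator = 79*5 + 65*7 + 60*5 + 51*6 + 83*2 = 1622
Denominator = 5 + 7 + 5 + 6 + 2 = 25
WM = 1622/25 = 64.8800

WM = 64.8800


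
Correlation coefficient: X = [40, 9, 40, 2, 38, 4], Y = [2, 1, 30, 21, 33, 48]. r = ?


Mean X = 22.1667, Mean Y = 22.5000
SD X = 17.305266, SD Y = 16.839933
Cov = -35.916667
r = -35.916667/(17.305266*16.839933) = -0.1232

r = -0.1232


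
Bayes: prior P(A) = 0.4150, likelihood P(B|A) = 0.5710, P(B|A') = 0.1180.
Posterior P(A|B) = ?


P(B) = P(B|A)*P(A) + P(B|A')*P(A')
= 0.5710*0.4150 + 0.1180*0.5850
= 0.236965 + 0.069030 = 0.305995
P(A|B) = 0.236965/0.305995 = 0.7744

P(A|B) = 0.7744


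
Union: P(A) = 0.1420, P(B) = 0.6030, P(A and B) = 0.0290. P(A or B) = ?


P(A∪B) = 0.1420 + 0.6030 - 0.0290
= 0.7450 - 0.0290
= 0.7160

P(A∪B) = 0.7160


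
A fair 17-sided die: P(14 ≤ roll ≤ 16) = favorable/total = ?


Favorable outcomes (14 ≤ roll ≤ 16): 3
Total outcomes = 17
P = 3/17 = 0.1765

P = 0.1765


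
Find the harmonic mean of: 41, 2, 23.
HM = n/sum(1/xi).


Sum of reciprocals = 1/41 + 1/2 + 1/23 = 0.567869
HM = 3/0.567869 = 5.2829

HM = 5.2829


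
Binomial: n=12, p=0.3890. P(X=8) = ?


C(12,8) = 495
p^8 = 0.000524
(1-p)^4 = 0.139369
P = 495 * 0.000524 * 0.139369 = 0.0362

P(X=8) = 0.0362


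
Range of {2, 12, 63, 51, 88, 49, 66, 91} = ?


Max = 91, Min = 2
Range = 91 - 2 = 89

Range = 89


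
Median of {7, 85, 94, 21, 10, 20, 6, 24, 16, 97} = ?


Sorted: 6, 7, 10, 16, 20, 21, 24, 85, 94, 97
n = 10 (even)
Middle values: 20 and 21
Median = (20+21)/2 = 20.5000

Median = 20.5000


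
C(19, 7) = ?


C(19,7) = 19!/(7! × 12!)
= 121645100408832000/(5040 × 479001600)
= 50388

C(19,7) = 50388


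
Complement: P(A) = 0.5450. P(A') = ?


P(not A) = 1 - 0.5450 = 0.4550

P(not A) = 0.4550


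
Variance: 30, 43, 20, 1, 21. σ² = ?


Mean = 23.0000
Squared deviations: 49.0000, 400.0000, 9.0000, 484.0000, 4.0000
Sum = 946.0000
Variance = 946.0000/5 = 189.2000

Variance = 189.2000


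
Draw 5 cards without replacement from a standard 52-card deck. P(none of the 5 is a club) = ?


P(no clubs) = (39/52) × (38/51) × (37/50) × (36/49) × (35/48)
= 0.2215

P = 0.2215


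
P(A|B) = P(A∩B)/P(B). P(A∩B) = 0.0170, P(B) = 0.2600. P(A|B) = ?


P(A|B) = 0.0170/0.2600 = 0.0654

P(A|B) = 0.0654


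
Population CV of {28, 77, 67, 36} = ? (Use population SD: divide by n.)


Mean = 52.0000
SD = 20.5061
CV = (20.5061/52.0000)*100 = 39.4348%

CV = 39.4348%


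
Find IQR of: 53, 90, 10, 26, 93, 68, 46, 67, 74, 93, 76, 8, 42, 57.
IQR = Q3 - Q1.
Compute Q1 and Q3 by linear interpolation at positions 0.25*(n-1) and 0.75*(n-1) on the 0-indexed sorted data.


Sorted: 8, 10, 26, 42, 46, 53, 57, 67, 68, 74, 76, 90, 93, 93
Q1 (25th %ile) = 43.0000
Q3 (75th %ile) = 75.5000
IQR = 75.5000 - 43.0000 = 32.5000

IQR = 32.5000


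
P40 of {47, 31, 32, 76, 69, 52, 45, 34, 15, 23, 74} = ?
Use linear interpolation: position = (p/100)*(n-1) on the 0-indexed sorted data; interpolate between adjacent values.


Sorted: 15, 23, 31, 32, 34, 45, 47, 52, 69, 74, 76
n = 11
Index = 40/100 * 10 = 4.0000
Lower = data[4] = 34, Upper = data[5] = 45
P40 = 34 + 0*(11) = 34.0000

P40 = 34.0000


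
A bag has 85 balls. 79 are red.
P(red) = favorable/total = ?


P = 79/85 = 0.9294

P = 0.9294


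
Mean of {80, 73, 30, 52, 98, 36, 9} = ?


Sum = 80 + 73 + 30 + 52 + 98 + 36 + 9 = 378
n = 7
Mean = 378/7 = 54.0000

Mean = 54.0000


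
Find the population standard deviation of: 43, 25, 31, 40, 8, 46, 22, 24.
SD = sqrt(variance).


Mean = 29.8750
Variance = 141.8594
SD = sqrt(141.8594) = 11.9105

SD = 11.9105


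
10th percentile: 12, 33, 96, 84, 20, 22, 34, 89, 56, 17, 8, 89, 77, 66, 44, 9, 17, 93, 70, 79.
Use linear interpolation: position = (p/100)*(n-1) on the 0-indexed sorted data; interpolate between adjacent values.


Sorted: 8, 9, 12, 17, 17, 20, 22, 33, 34, 44, 56, 66, 70, 77, 79, 84, 89, 89, 93, 96
n = 20
Index = 10/100 * 19 = 1.9000
Lower = data[1] = 9, Upper = data[2] = 12
P10 = 9 + 0.9000*(3) = 11.7000

P10 = 11.7000


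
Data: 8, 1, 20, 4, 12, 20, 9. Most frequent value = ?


Frequencies: 1:1, 4:1, 8:1, 9:1, 12:1, 20:2
Max frequency = 2
Mode = 20

Mode = 20


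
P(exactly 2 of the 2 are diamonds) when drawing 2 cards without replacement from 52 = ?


Hypergeometric: P(X=2) = C(13,2)·C(39,0) / C(52,2)
= 78 × 1 / 1326
= 78/1326 = 0.0588

P = 0.0588


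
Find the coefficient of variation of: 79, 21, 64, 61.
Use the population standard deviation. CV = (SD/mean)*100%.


Mean = 56.2500
SD = 21.4636
CV = (21.4636/56.2500)*100 = 38.1576%

CV = 38.1576%


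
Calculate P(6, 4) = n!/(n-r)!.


P(6,4) = 6!/2!
= 720/2
= 360

P(6,4) = 360


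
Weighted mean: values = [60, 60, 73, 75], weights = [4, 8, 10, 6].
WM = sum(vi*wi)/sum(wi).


Numerator = 60*4 + 60*8 + 73*10 + 75*6 = 1900
Denominator = 4 + 8 + 10 + 6 = 28
WM = 1900/28 = 67.8571

WM = 67.8571


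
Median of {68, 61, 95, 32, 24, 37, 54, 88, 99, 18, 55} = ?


Sorted: 18, 24, 32, 37, 54, 55, 61, 68, 88, 95, 99
n = 11 (odd)
Middle value = 55

Median = 55


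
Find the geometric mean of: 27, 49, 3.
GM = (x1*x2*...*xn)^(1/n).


Product = 27 × 49 × 3 = 3969
GM = 3969^(1/3) = 15.8329

GM = 15.8329


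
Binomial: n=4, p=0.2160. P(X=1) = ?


C(4,1) = 4
p^1 = 0.216000
(1-p)^3 = 0.481890
P = 4 * 0.216000 * 0.481890 = 0.4164

P(X=1) = 0.4164


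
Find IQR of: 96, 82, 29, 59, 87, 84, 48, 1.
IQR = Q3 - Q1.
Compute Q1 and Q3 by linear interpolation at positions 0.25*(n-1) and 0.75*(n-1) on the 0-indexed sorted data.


Sorted: 1, 29, 48, 59, 82, 84, 87, 96
Q1 (25th %ile) = 43.2500
Q3 (75th %ile) = 84.7500
IQR = 84.7500 - 43.2500 = 41.5000

IQR = 41.5000


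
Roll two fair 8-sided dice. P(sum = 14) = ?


Total outcomes = 8×8 = 64
Favorable (sum = 14): 3
P = 3/64 = 0.0469

P = 0.0469


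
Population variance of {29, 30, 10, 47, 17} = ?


Mean = 26.6000
Squared deviations: 5.7600, 11.5600, 275.5600, 416.1600, 92.1600
Sum = 801.2000
Variance = 801.2000/5 = 160.2400

Variance = 160.2400


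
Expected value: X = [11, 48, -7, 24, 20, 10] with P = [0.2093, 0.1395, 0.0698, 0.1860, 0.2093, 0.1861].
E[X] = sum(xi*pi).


E[X] = 11*0.2093 + 48*0.1395 - 7*0.0698 + 24*0.1860 + 20*0.2093 + 10*0.1861
= 2.3023 + 6.6960 - 0.4886 + 4.4640 + 4.1860 + 1.8610
= 19.0207

E[X] = 19.0207


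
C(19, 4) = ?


C(19,4) = 19!/(4! × 15!)
= 121645100408832000/(24 × 1307674368000)
= 3876

C(19,4) = 3876


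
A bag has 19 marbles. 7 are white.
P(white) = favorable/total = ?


P = 7/19 = 0.3684

P = 0.3684


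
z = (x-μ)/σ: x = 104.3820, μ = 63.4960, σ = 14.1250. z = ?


z = (104.3820 - 63.4960)/14.1250
= 40.8860/14.1250
= 2.8946

z = 2.8946


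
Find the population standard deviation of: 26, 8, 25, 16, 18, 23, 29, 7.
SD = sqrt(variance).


Mean = 19.0000
Variance = 59.5000
SD = sqrt(59.5000) = 7.7136

SD = 7.7136


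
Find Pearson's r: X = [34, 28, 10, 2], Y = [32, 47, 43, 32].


Mean X = 18.5000, Mean Y = 38.5000
SD X = 12.990381, SD Y = 6.652067
Cov = 12.250000
r = 12.250000/(12.990381*6.652067) = 0.1418

r = 0.1418


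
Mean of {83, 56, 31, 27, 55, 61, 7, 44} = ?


Sum = 83 + 56 + 31 + 27 + 55 + 61 + 7 + 44 = 364
n = 8
Mean = 364/8 = 45.5000

Mean = 45.5000


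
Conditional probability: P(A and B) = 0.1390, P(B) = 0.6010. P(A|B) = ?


P(A|B) = 0.1390/0.6010 = 0.2313

P(A|B) = 0.2313


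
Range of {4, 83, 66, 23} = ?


Max = 83, Min = 4
Range = 83 - 4 = 79

Range = 79


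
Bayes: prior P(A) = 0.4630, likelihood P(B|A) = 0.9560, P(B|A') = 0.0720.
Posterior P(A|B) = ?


P(B) = P(B|A)*P(A) + P(B|A')*P(A')
= 0.9560*0.4630 + 0.0720*0.5370
= 0.442628 + 0.038664 = 0.481292
P(A|B) = 0.442628/0.481292 = 0.9197

P(A|B) = 0.9197


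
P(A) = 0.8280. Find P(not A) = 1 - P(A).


P(not A) = 1 - 0.8280 = 0.1720

P(not A) = 0.1720


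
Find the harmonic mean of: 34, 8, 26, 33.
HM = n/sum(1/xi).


Sum of reciprocals = 1/34 + 1/8 + 1/26 + 1/33 = 0.223176
HM = 4/0.223176 = 17.9230

HM = 17.9230


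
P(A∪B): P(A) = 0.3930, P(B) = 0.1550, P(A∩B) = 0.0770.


P(A∪B) = 0.3930 + 0.1550 - 0.0770
= 0.5480 - 0.0770
= 0.4710

P(A∪B) = 0.4710


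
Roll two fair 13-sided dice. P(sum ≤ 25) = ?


Total outcomes = 13×13 = 169
Favorable (sum ≤ 25): 168
P = 168/169 = 0.9941

P = 0.9941


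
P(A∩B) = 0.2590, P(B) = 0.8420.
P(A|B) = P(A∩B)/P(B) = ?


P(A|B) = 0.2590/0.8420 = 0.3076

P(A|B) = 0.3076


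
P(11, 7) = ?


P(11,7) = 11!/4!
= 39916800/24
= 1663200

P(11,7) = 1663200


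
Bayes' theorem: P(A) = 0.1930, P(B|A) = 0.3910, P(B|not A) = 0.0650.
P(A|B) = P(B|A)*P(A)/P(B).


P(B) = P(B|A)*P(A) + P(B|A')*P(A')
= 0.3910*0.1930 + 0.0650*0.8070
= 0.075463 + 0.052455 = 0.127918
P(A|B) = 0.075463/0.127918 = 0.5899

P(A|B) = 0.5899


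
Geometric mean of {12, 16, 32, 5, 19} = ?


Product = 12 × 16 × 32 × 5 × 19 = 583680
GM = 583680^(1/5) = 14.2310

GM = 14.2310


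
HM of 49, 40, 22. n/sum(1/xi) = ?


Sum of reciprocals = 1/49 + 1/40 + 1/22 = 0.090863
HM = 3/0.090863 = 33.0168

HM = 33.0168


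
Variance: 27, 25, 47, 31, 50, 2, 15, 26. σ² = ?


Mean = 27.8750
Squared deviations: 0.7656, 8.2656, 365.7656, 9.7656, 489.5156, 669.5156, 165.7656, 3.5156
Sum = 1712.8750
Variance = 1712.8750/8 = 214.1094

Variance = 214.1094


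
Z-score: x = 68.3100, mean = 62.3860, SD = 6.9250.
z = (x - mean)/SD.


z = (68.3100 - 62.3860)/6.9250
= 5.9240/6.9250
= 0.8555

z = 0.8555


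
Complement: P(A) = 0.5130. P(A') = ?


P(not A) = 1 - 0.5130 = 0.4870

P(not A) = 0.4870


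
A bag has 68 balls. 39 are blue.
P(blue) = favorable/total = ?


P = 39/68 = 0.5735

P = 0.5735


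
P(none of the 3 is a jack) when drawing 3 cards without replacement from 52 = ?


P(no jacks) = (48/52) × (47/51) × (46/50)
= 0.7826

P = 0.7826


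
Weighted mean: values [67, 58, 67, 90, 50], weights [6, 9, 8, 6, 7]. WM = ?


Numerator = 67*6 + 58*9 + 67*8 + 90*6 + 50*7 = 2350
Denominator = 6 + 9 + 8 + 6 + 7 = 36
WM = 2350/36 = 65.2778

WM = 65.2778


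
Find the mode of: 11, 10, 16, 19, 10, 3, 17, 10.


Frequencies: 3:1, 10:3, 11:1, 16:1, 17:1, 19:1
Max frequency = 3
Mode = 10

Mode = 10


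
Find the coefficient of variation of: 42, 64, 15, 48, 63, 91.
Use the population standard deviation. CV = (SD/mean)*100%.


Mean = 53.8333
SD = 23.2767
CV = (23.2767/53.8333)*100 = 43.2385%

CV = 43.2385%


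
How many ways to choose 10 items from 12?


C(12,10) = 12!/(10! × 2!)
= 479001600/(3628800 × 2)
= 66

C(12,10) = 66


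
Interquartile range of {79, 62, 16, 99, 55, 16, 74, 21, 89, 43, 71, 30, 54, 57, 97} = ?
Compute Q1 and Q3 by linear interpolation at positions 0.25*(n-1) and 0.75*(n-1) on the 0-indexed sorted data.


Sorted: 16, 16, 21, 30, 43, 54, 55, 57, 62, 71, 74, 79, 89, 97, 99
Q1 (25th %ile) = 36.5000
Q3 (75th %ile) = 76.5000
IQR = 76.5000 - 36.5000 = 40.0000

IQR = 40.0000
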